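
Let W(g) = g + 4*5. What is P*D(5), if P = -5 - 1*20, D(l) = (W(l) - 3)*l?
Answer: -2750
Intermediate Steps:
W(g) = 20 + g (W(g) = g + 20 = 20 + g)
D(l) = l*(17 + l) (D(l) = ((20 + l) - 3)*l = (17 + l)*l = l*(17 + l))
P = -25 (P = -5 - 20 = -25)
P*D(5) = -125*(17 + 5) = -125*22 = -25*110 = -2750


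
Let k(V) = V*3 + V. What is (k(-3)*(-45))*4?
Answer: 2160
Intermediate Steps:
k(V) = 4*V (k(V) = 3*V + V = 4*V)
(k(-3)*(-45))*4 = ((4*(-3))*(-45))*4 = -12*(-45)*4 = 540*4 = 2160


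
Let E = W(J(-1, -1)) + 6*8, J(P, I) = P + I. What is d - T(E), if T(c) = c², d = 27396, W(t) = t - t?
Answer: 25092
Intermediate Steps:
J(P, I) = I + P
W(t) = 0
E = 48 (E = 0 + 6*8 = 0 + 48 = 48)
d - T(E) = 27396 - 1*48² = 27396 - 1*2304 = 27396 - 2304 = 25092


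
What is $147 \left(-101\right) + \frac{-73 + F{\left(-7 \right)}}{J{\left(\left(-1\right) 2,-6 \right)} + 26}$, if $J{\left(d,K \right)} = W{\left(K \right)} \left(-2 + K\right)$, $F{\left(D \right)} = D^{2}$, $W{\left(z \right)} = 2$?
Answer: $- \frac{74247}{5} \approx -14849.0$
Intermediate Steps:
$J{\left(d,K \right)} = -4 + 2 K$ ($J{\left(d,K \right)} = 2 \left(-2 + K\right) = -4 + 2 K$)
$147 \left(-101\right) + \frac{-73 + F{\left(-7 \right)}}{J{\left(\left(-1\right) 2,-6 \right)} + 26} = 147 \left(-101\right) + \frac{-73 + \left(-7\right)^{2}}{\left(-4 + 2 \left(-6\right)\right) + 26} = -14847 + \frac{-73 + 49}{\left(-4 - 12\right) + 26} = -14847 - \frac{24}{-16 + 26} = -14847 - \frac{24}{10} = -14847 - \frac{12}{5} = - \frac{74247}{5}$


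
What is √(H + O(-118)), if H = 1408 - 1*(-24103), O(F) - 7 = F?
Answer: 10*√254 ≈ 159.37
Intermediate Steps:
O(F) = 7 + F
H = 25511 (H = 1408 + 24103 = 25511)
√(H + O(-118)) = √(25511 + (7 - 118)) = √(25511 - 111) = √25400 = 10*√254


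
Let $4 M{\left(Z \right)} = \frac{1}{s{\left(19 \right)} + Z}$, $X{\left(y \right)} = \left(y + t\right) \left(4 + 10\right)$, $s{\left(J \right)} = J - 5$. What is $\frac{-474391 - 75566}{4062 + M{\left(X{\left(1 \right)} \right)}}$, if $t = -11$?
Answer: $- \frac{277178328}{2047247} \approx -135.39$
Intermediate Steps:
$s{\left(J \right)} = -5 + J$
$X{\left(y \right)} = -154 + 14 y$ ($X{\left(y \right)} = \left(y - 11\right) \left(4 + 10\right) = \left(-11 + y\right) 14 = -154 + 14 y$)
$M{\left(Z \right)} = \frac{1}{4 \left(14 + Z\right)}$ ($M{\left(Z \right)} = \frac{1}{4 \left(\left(-5 + 19\right) + Z\right)} = \frac{1}{4 \left(14 + Z\right)}$)
$\frac{-474391 - 75566}{4062 + M{\left(X{\left(1 \right)} \right)}} = \frac{-474391 - 75566}{4062 + \frac{1}{4 \left(14 + \left(-154 + 14 \cdot 1\right)\right)}} = - \frac{549957}{4062 + \frac{1}{4 \left(14 + \left(-154 + 14\right)\right)}} = - \frac{549957}{4062 + \frac{1}{4 \left(14 - 140\right)}} = - \frac{549957}{4062 + \frac{1}{4 \left(-126\right)}} = - \frac{549957}{4062 + \frac{1}{4} \left(- \frac{1}{126}\right)} = - \frac{549957}{4062 - \frac{1}{504}} = - \frac{549957}{\frac{2047247}{504}} = \left(-549957\right) \frac{504}{2047247} = - \frac{277178328}{2047247}$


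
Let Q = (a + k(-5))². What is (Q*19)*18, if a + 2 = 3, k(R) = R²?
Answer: 231192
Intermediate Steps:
a = 1 (a = -2 + 3 = 1)
Q = 676 (Q = (1 + (-5)²)² = (1 + 25)² = 26² = 676)
(Q*19)*18 = (676*19)*18 = 12844*18 = 231192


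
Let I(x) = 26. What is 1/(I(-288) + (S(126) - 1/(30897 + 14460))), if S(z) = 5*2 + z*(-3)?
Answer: -45357/15512095 ≈ -0.0029240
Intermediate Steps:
S(z) = 10 - 3*z
1/(I(-288) + (S(126) - 1/(30897 + 14460))) = 1/(26 + ((10 - 3*126) - 1/(30897 + 14460))) = 1/(26 + ((10 - 378) - 1/45357)) = 1/(26 + (-368 - 1*1/45357)) = 1/(26 + (-368 - 1/45357)) = 1/(26 - 16691377/45357) = 1/(-15512095/45357) = -45357/15512095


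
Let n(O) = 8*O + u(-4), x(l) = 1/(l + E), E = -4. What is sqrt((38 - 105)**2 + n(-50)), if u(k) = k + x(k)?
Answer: 3*sqrt(7262)/4 ≈ 63.913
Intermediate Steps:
x(l) = 1/(-4 + l) (x(l) = 1/(l - 4) = 1/(-4 + l))
u(k) = k + 1/(-4 + k)
n(O) = -33/8 + 8*O (n(O) = 8*O + (1 - 4*(-4 - 4))/(-4 - 4) = 8*O + (1 - 4*(-8))/(-8) = 8*O - (1 + 32)/8 = 8*O - 1/8*33 = 8*O - 33/8 = -33/8 + 8*O)
sqrt((38 - 105)**2 + n(-50)) = sqrt((38 - 105)**2 + (-33/8 + 8*(-50))) = sqrt((-67)**2 + (-33/8 - 400)) = sqrt(4489 - 3233/8) = sqrt(32679/8) = 3*sqrt(7262)/4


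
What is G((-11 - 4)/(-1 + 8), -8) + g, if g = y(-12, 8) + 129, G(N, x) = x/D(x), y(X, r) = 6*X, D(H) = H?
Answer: 58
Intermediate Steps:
G(N, x) = 1 (G(N, x) = x/x = 1)
g = 57 (g = 6*(-12) + 129 = -72 + 129 = 57)
G((-11 - 4)/(-1 + 8), -8) + g = 1 + 57 = 58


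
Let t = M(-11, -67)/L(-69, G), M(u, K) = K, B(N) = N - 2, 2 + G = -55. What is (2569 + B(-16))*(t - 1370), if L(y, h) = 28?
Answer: -98027277/28 ≈ -3.5010e+6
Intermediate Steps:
G = -57 (G = -2 - 55 = -57)
B(N) = -2 + N
t = -67/28 ≈ -2.3929
(2569 + B(-16))*(t - 1370) = (2569 + (-2 - 16))*(-67/28 - 1370) = (2569 - 18)*(-38427/28) = 2551*(-38427/28) = -98027277/28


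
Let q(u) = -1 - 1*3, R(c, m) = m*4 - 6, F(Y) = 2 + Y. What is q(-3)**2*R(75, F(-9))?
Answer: -544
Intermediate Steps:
R(c, m) = -6 + 4*m (R(c, m) = 4*m - 6 = -6 + 4*m)
q(u) = -4 (q(u) = -1 - 3 = -4)
q(-3)**2*R(75, F(-9)) = (-4)**2*(-6 + 4*(2 - 9)) = 16*(-6 + 4*(-7)) = 16*(-6 - 28) = 16*(-34) = -544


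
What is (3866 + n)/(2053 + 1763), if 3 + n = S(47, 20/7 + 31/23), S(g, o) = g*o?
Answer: 326881/307188 ≈ 1.0641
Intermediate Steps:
n = 31336/161 (n = -3 + 47*(20/7 + 31/23) = -3 + 47*(677/161) = -3 + 31819/161 = 31336/161 ≈ 194.63)
(3866 + n)/(2053 + 1763) = (3866 + 31336/161)/(2053 + 1763) = (653762/161)/3816 = (653762/161)*(1/3816) = 326881/307188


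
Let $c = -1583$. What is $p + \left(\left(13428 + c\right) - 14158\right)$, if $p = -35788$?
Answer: $-38101$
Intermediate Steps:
$p + \left(\left(13428 + c\right) - 14158\right) = -35788 + \left(\left(13428 - 1583\right) - 14158\right) = -35788 + \left(11845 - 14158\right) = -35788 - 2313 = -38101$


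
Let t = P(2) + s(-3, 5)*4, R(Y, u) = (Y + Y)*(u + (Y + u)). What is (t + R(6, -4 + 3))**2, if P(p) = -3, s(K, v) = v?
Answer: 4225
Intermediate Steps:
R(Y, u) = 2*Y*(Y + 2*u) (R(Y, u) = (2*Y)*(Y + 2*u) = 2*Y*(Y + 2*u))
t = 17 (t = -3 + 5*4 = -3 + 20 = 17)
(t + R(6, -4 + 3))**2 = (17 + 2*6*(6 + 2*(-4 + 3)))**2 = (17 + 2*6*(6 + 2*(-1)))**2 = (17 + 2*6*(6 - 2))**2 = (17 + 2*6*4)**2 = (17 + 48)**2 = 65**2 = 4225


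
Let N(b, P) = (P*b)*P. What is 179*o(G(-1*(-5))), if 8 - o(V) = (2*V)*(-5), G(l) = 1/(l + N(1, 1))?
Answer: 5191/3 ≈ 1730.3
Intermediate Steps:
N(b, P) = b*P²
G(l) = 1/(1 + l) (G(l) = 1/(l + 1*1²) = 1/(l + 1*1) = 1/(l + 1) = 1/(1 + l))
o(V) = 8 + 10*V (o(V) = 8 - 2*V*(-5) = 8 - (-10)*V = 8 + 10*V)
179*o(G(-1*(-5))) = 179*(8 + 10/(1 - 1*(-5))) = 179*(8 + 10/(1 + 5)) = 179*(8 + 10/6) = 179*(8 + 10*(⅙)) = 179*(8 + 5/3) = 179*(29/3) = 5191/3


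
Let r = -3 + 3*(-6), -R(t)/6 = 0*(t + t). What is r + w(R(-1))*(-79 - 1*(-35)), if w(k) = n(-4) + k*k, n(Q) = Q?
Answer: 155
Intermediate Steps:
R(t) = 0 (R(t) = -0*(t + t) = -0*2*t = -6*0 = 0)
w(k) = -4 + k² (w(k) = -4 + k*k = -4 + k²)
r = -21 (r = -3 - 18 = -21)
r + w(R(-1))*(-79 - 1*(-35)) = -21 + (-4 + 0²)*(-79 - 1*(-35)) = -21 + (-4 + 0)*(-79 + 35) = -21 - 4*(-44) = -21 + 176 = 155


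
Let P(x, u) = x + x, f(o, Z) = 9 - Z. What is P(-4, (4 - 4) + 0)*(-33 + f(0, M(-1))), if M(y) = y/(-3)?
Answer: 584/3 ≈ 194.67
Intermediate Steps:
M(y) = -y/3 (M(y) = y*(-⅓) = -y/3)
P(x, u) = 2*x
P(-4, (4 - 4) + 0)*(-33 + f(0, M(-1))) = (2*(-4))*(-33 + (9 - (-1)*(-1)/3)) = -8*(-33 + (9 - 1*⅓)) = -8*(-33 + (9 - ⅓)) = -8*(-33 + 26/3) = -8*(-73/3) = 584/3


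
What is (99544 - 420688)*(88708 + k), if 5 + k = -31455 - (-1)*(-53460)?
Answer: -1216493472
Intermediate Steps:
k = -84920 (k = -5 + (-31455 - (-1)*(-53460)) = -5 + (-31455 - 1*53460) = -5 + (-31455 - 53460) = -5 - 84915 = -84920)
(99544 - 420688)*(88708 + k) = (99544 - 420688)*(88708 - 84920) = -321144*3788 = -1216493472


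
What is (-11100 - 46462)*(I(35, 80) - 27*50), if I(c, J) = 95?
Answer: 72240310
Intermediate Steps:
(-11100 - 46462)*(I(35, 80) - 27*50) = (-11100 - 46462)*(95 - 27*50) = -57562*(95 - 1350) = -57562*(-1255) = 72240310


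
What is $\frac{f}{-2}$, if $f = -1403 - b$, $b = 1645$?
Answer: $1524$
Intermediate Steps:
$f = -3048$ ($f = -1403 - 1645 = -3048$)
$\frac{f}{-2} = - \frac{3048}{-2} = \left(-3048\right) \left(- \frac{1}{2}\right) = 1524$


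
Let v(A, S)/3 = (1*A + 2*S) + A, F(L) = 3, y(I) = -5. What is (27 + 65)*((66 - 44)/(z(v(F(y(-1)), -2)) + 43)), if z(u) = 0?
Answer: 2024/43 ≈ 47.070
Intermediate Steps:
v(A, S) = 6*A + 6*S (v(A, S) = 3*((1*A + 2*S) + A) = 3*((A + 2*S) + A) = 3*(2*A + 2*S) = 6*A + 6*S)
(27 + 65)*((66 - 44)/(z(v(F(y(-1)), -2)) + 43)) = (27 + 65)*((66 - 44)/(0 + 43)) = 92*(22/43) = 2024/43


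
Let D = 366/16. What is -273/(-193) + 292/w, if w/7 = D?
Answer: 800561/247233 ≈ 3.2381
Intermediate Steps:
D = 183/8 (D = 366*(1/16) = 183/8 ≈ 22.875)
w = 1281/8 (w = 7*(183/8) = 1281/8 ≈ 160.13)
-273/(-193) + 292/w = -273/(-193) + 292/(1281/8) = -273*(-1/193) + 292*(8/1281) = 273/193 + 2336/1281 = 800561/247233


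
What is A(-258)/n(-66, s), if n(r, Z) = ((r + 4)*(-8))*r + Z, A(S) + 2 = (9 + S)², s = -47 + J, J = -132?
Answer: -61999/32915 ≈ -1.8836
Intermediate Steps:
s = -179 (s = -47 - 132 = -179)
A(S) = -2 + (9 + S)²
n(r, Z) = Z + r*(-32 - 8*r) (n(r, Z) = ((4 + r)*(-8))*r + Z = (-32 - 8*r)*r + Z = r*(-32 - 8*r) + Z = Z + r*(-32 - 8*r))
A(-258)/n(-66, s) = (-2 + (9 - 258)²)/(-179 - 32*(-66) - 8*(-66)²) = (-2 + (-249)²)/(-179 + 2112 - 8*4356) = (-2 + 62001)/(-179 + 2112 - 34848) = 61999/(-32915) = 61999*(-1/32915) = -61999/32915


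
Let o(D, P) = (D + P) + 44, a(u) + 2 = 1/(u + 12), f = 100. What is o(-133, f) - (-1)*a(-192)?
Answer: 1619/180 ≈ 8.9944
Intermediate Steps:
a(u) = -2 + 1/(12 + u) (a(u) = -2 + 1/(u + 12) = -2 + 1/(12 + u))
o(D, P) = 44 + D + P
o(-133, f) - (-1)*a(-192) = (44 - 133 + 100) - (-1)*(-23 - 2*(-192))/(12 - 192) = 11 - (-1)*(-23 + 384)/(-180) = 11 - (-1)*(-1/180*361) = 11 - (-1)*(-361)/180 = 11 - 1*361/180 = 11 - 361/180 = 1619/180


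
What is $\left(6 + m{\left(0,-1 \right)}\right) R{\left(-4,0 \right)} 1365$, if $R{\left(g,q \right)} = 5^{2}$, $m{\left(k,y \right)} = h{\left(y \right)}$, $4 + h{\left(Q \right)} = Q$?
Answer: $34125$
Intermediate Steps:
$h{\left(Q \right)} = -4 + Q$
$m{\left(k,y \right)} = -4 + y$
$R{\left(g,q \right)} = 25$
$\left(6 + m{\left(0,-1 \right)}\right) R{\left(-4,0 \right)} 1365 = \left(6 - 5\right) 25 \cdot 1365 = 1 \cdot 25 \cdot 1365 = 25 \cdot 1365 = 34125$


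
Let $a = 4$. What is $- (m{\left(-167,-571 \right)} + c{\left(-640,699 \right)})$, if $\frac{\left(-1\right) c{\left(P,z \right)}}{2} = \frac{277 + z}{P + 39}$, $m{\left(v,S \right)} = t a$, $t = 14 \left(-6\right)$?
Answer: $\frac{199984}{601} \approx 332.75$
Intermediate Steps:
$t = -84$
$m{\left(v,S \right)} = -336$ ($m{\left(v,S \right)} = \left(-84\right) 4 = -336$)
$c{\left(P,z \right)} = - \frac{2 \left(277 + z\right)}{39 + P}$ ($c{\left(P,z \right)} = - 2 \frac{277 + z}{P + 39} = - 2 \frac{277 + z}{39 + P} = - \frac{2 \left(277 + z\right)}{39 + P}$)
$- (m{\left(-167,-571 \right)} + c{\left(-640,699 \right)}) = - (-336 + \frac{2 \left(-277 - 699\right)}{39 - 640}) = - (-336 + \frac{2 \left(-277 - 699\right)}{-601}) = - (-336 + 2 \left(- \frac{1}{601}\right) \left(-976\right)) = - (-336 + \frac{1952}{601}) = \left(-1\right) \left(- \frac{199984}{601}\right) = \frac{199984}{601}$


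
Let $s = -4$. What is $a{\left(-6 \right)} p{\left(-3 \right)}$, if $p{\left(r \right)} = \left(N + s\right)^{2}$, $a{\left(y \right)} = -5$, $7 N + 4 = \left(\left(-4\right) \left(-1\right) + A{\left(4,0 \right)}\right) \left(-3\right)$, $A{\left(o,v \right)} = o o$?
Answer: $- \frac{42320}{49} \approx -863.67$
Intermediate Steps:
$A{\left(o,v \right)} = o^{2}$
$N = - \frac{64}{7}$ ($N = - \frac{4}{7} + \frac{\left(\left(-4\right) \left(-1\right) + 4^{2}\right) \left(-3\right)}{7} = - \frac{4}{7} + \frac{\left(4 + 16\right) \left(-3\right)}{7} = - \frac{4}{7} + \frac{20 \left(-3\right)}{7} = - \frac{4}{7} + \frac{1}{7} \left(-60\right) = - \frac{4}{7} - \frac{60}{7} = - \frac{64}{7} \approx -9.1429$)
$p{\left(r \right)} = \frac{8464}{49}$ ($p{\left(r \right)} = \left(- \frac{64}{7} - 4\right)^{2} = \left(- \frac{92}{7}\right)^{2} = \frac{8464}{49}$)
$a{\left(-6 \right)} p{\left(-3 \right)} = \left(-5\right) \frac{8464}{49} = - \frac{42320}{49}$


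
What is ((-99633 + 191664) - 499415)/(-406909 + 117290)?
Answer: 407384/289619 ≈ 1.4066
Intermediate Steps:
((-99633 + 191664) - 499415)/(-406909 + 117290) = (92031 - 499415)/(-289619) = -407384*(-1/289619) = 407384/289619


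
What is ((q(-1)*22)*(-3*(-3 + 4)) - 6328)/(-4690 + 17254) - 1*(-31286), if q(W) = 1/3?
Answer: 196535477/6282 ≈ 31286.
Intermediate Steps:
q(W) = 1/3
((q(-1)*22)*(-3*(-3 + 4)) - 6328)/(-4690 + 17254) - 1*(-31286) = (((1/3)*22)*(-3*(-3 + 4)) - 6328)/(-4690 + 17254) - 1*(-31286) = (22*(-3*1)/3 - 6328)/12564 + 31286 = ((22/3)*(-3) - 6328)*(1/12564) + 31286 = (-22 - 6328)*(1/12564) + 31286 = -6350*1/12564 + 31286 = -3175/6282 + 31286 = 196535477/6282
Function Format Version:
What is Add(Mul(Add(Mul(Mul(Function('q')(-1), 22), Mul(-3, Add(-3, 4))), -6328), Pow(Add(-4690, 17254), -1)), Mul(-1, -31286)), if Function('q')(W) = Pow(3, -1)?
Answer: Rational(196535477, 6282) ≈ 31286.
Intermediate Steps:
Function('q')(W) = Rational(1, 3)
Add(Mul(Add(Mul(Mul(Function('q')(-1), 22), Mul(-3, Add(-3, 4))), -6328), Pow(Add(-4690, 17254), -1)), Mul(-1, -31286)) = Add(Mul(Add(Mul(Mul(Rational(1, 3), 22), Mul(-3, Add(-3, 4))), -6328), Pow(Add(-4690, 17254), -1)), Mul(-1, -31286)) = Add(Mul(Add(Mul(Rational(22, 3), Mul(-3, 1)), -6328), Pow(12564, -1)), 31286) = Add(Mul(Add(Mul(Rational(22, 3), -3), -6328), Rational(1, 12564)), 31286) = Add(Mul(Add(-22, -6328), Rational(1, 12564)), 31286) = Add(Mul(-6350, Rational(1, 12564)), 31286) = Add(Rational(-3175, 6282), 31286) = Rational(196535477, 6282)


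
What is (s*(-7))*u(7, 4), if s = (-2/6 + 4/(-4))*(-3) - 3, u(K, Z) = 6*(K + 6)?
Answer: -546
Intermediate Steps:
u(K, Z) = 36 + 6*K (u(K, Z) = 6*(6 + K) = 36 + 6*K)
s = 1 (s = (-2*⅙ + 4*(-¼))*(-3) - 3 = (-⅓ - 1)*(-3) - 3 = -4/3*(-3) - 3 = 4 - 3 = 1)
(s*(-7))*u(7, 4) = (1*(-7))*(36 + 6*7) = -7*(36 + 42) = -7*78 = -546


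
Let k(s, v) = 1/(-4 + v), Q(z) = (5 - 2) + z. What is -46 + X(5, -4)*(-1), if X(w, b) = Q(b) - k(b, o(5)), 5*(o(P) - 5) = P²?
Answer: -269/6 ≈ -44.833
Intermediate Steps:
Q(z) = 3 + z
o(P) = 5 + P²/5
X(w, b) = 17/6 + b (X(w, b) = (3 + b) - 1/(-4 + (5 + (⅕)*5²)) = (3 + b) - 1/(-4 + (5 + (⅕)*25)) = (3 + b) - 1/(-4 + (5 + 5)) = (3 + b) - 1/(-4 + 10) = (3 + b) - 1/6 = (3 + b) - 1*⅙ = (3 + b) - ⅙ = 17/6 + b)
-46 + X(5, -4)*(-1) = -46 + (17/6 - 4)*(-1) = -46 - 7/6*(-1) = -46 + 7/6 = -269/6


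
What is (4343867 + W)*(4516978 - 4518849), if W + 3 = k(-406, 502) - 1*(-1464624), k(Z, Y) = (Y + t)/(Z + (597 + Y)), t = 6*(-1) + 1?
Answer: -1075900556593/99 ≈ -1.0868e+10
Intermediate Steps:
t = -5 (t = -6 + 1 = -5)
k(Z, Y) = (-5 + Y)/(597 + Y + Z) (k(Z, Y) = (Y - 5)/(Z + (597 + Y)) = (-5 + Y)/(597 + Y + Z))
W = 144997550/99 (W = -3 + ((-5 + 502)/(597 + 502 - 406) - 1*(-1464624)) = -3 + (497/693 + 1464624) = -3 + ((1/693)*497 + 1464624) = -3 + (71/99 + 1464624) = -3 + 144997847/99 = 144997550/99 ≈ 1.4646e+6)
(4343867 + W)*(4516978 - 4518849) = (4343867 + 144997550/99)*(4516978 - 4518849) = (575040383/99)*(-1871) = -1075900556593/99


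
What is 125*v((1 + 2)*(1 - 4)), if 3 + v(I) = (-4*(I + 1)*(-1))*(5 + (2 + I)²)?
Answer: -216375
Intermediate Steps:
v(I) = -3 + (4 + 4*I)*(5 + (2 + I)²) (v(I) = -3 + (-4*(I + 1)*(-1))*(5 + (2 + I)²) = -3 + (-4*(1 + I)*(-1))*(5 + (2 + I)²) = -3 + ((-4 - 4*I)*(-1))*(5 + (2 + I)²) = -3 + (4 + 4*I)*(5 + (2 + I)²))
125*v((1 + 2)*(1 - 4)) = 125*(33 + 4*((1 + 2)*(1 - 4))³ + 20*((1 + 2)*(1 - 4))² + 52*((1 + 2)*(1 - 4))) = 125*(33 + 4*(3*(-3))³ + 20*(3*(-3))² + 52*(3*(-3))) = 125*(33 + 4*(-9)³ + 20*(-9)² + 52*(-9)) = 125*(33 + 4*(-729) + 20*81 - 468) = 125*(33 - 2916 + 1620 - 468) = 125*(-1731) = -216375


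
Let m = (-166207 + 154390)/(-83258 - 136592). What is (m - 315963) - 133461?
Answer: -98805854583/219850 ≈ -4.4942e+5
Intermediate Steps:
m = 11817/219850 (m = -11817/(-219850) = -11817*(-1/219850) = 11817/219850 ≈ 0.053750)
(m - 315963) - 133461 = (11817/219850 - 315963) - 133461 = -69464453733/219850 - 133461 = -98805854583/219850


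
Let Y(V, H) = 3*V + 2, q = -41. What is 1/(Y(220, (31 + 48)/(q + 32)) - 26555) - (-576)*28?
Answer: 417602303/25893 ≈ 16128.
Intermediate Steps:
Y(V, H) = 2 + 3*V
1/(Y(220, (31 + 48)/(q + 32)) - 26555) - (-576)*28 = 1/((2 + 3*220) - 26555) - (-576)*28 = 1/((2 + 660) - 26555) - 1*(-16128) = 1/(662 - 26555) + 16128 = 1/(-25893) + 16128 = -1/25893 + 16128 = 417602303/25893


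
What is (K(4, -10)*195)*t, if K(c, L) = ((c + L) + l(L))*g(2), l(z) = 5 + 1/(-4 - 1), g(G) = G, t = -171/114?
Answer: 702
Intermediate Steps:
t = -3/2 (t = -171*1/114 = -3/2 ≈ -1.5000)
l(z) = 24/5 (l(z) = 5 + 1/(-5) = 5 - ⅕ = 24/5)
K(c, L) = 48/5 + 2*L + 2*c (K(c, L) = ((c + L) + 24/5)*2 = ((L + c) + 24/5)*2 = (24/5 + L + c)*2 = 48/5 + 2*L + 2*c)
(K(4, -10)*195)*t = ((48/5 + 2*(-10) + 2*4)*195)*(-3/2) = ((48/5 - 20 + 8)*195)*(-3/2) = -12/5*195*(-3/2) = -468*(-3/2) = 702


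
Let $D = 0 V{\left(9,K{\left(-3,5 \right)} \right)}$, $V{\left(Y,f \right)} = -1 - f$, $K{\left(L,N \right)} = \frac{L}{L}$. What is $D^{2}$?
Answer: $0$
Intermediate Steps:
$K{\left(L,N \right)} = 1$
$D = 0$ ($D = 0 \left(-1 - 1\right) = 0 \left(-2\right) = 0$)
$D^{2} = 0^{2} = 0$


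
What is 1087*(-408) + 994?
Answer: -442502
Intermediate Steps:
1087*(-408) + 994 = -443496 + 994 = -442502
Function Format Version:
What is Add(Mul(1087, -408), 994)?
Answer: -442502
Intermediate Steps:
Add(Mul(1087, -408), 994) = Add(-443496, 994) = -442502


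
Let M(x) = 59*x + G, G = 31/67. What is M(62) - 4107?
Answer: -30052/67 ≈ -448.54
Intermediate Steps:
G = 31/67 (G = 31*(1/67) = 31/67 ≈ 0.46269)
M(x) = 31/67 + 59*x (M(x) = 59*x + 31/67 = 31/67 + 59*x)
M(62) - 4107 = (31/67 + 59*62) - 4107 = (31/67 + 3658) - 4107 = 245117/67 - 4107 = -30052/67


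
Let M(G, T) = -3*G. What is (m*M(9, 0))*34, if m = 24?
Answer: -22032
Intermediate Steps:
(m*M(9, 0))*34 = (24*(-3*9))*34 = (24*(-27))*34 = -648*34 = -22032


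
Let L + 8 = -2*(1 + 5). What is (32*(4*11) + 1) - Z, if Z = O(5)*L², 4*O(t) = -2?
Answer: 1609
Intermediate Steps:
O(t) = -½ (O(t) = (¼)*(-2) = -½)
L = -20 (L = -8 - 2*(1 + 5) = -8 - 2*6 = -8 - 12 = -20)
Z = -200 (Z = -½*(-20)² = -½*400 = -200)
(32*(4*11) + 1) - Z = (32*(4*11) + 1) - 1*(-200) = (32*44 + 1) + 200 = (1408 + 1) + 200 = 1409 + 200 = 1609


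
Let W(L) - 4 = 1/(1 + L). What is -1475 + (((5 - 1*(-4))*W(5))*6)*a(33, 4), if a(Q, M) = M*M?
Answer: 2125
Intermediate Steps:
a(Q, M) = M**2
W(L) = 4 + 1/(1 + L)
-1475 + (((5 - 1*(-4))*W(5))*6)*a(33, 4) = -1475 + (((5 - 1*(-4))*((5 + 4*5)/(1 + 5)))*6)*4**2 = -1475 + (((5 + 4)*((5 + 20)/6))*6)*16 = -1475 + ((9*((1/6)*25))*6)*16 = -1475 + ((9*(25/6))*6)*16 = -1475 + ((75/2)*6)*16 = -1475 + 225*16 = -1475 + 3600 = 2125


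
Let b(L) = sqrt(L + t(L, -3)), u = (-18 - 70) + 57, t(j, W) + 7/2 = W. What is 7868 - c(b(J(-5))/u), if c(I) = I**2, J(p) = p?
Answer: 15122319/1922 ≈ 7868.0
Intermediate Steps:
t(j, W) = -7/2 + W
u = -31 (u = -88 + 57 = -31)
b(L) = sqrt(-13/2 + L) (b(L) = sqrt(L + (-7/2 - 3)) = sqrt(L - 13/2) = sqrt(-13/2 + L))
7868 - c(b(J(-5))/u) = 7868 - ((sqrt(-26 + 4*(-5))/2)/(-31))**2 = 7868 - ((sqrt(-26 - 20)/2)*(-1/31))**2 = 7868 - ((sqrt(-46)/2)*(-1/31))**2 = 7868 - (((I*sqrt(46))/2)*(-1/31))**2 = 7868 - ((I*sqrt(46)/2)*(-1/31))**2 = 7868 - (-I*sqrt(46)/62)**2 = 7868 - 1*(-23/1922) = 7868 + 23/1922 = 15122319/1922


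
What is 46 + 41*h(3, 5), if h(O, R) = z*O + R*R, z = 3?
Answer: 1440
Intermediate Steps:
h(O, R) = R**2 + 3*O (h(O, R) = 3*O + R*R = 3*O + R**2 = R**2 + 3*O)
46 + 41*h(3, 5) = 46 + 41*(5**2 + 3*3) = 46 + 41*(25 + 9) = 46 + 41*34 = 46 + 1394 = 1440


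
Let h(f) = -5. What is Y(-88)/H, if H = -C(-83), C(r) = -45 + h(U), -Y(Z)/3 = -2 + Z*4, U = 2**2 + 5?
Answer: 531/25 ≈ 21.240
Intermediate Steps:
U = 9 (U = 4 + 5 = 9)
Y(Z) = 6 - 12*Z (Y(Z) = -3*(-2 + Z*4) = -3*(-2 + 4*Z) = 6 - 12*Z)
C(r) = -50 (C(r) = -45 - 5 = -50)
H = 50 (H = -1*(-50) = 50)
Y(-88)/H = (6 - 12*(-88))/50 = (6 + 1056)*(1/50) = 1062*(1/50) = 531/25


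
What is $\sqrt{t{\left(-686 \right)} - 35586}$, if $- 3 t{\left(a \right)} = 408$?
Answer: $i \sqrt{35722} \approx 189.0 i$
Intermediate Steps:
$t{\left(a \right)} = -136$ ($t{\left(a \right)} = \left(- \frac{1}{3}\right) 408 = -136$)
$\sqrt{t{\left(-686 \right)} - 35586} = \sqrt{-136 - 35586} = \sqrt{-35722} = i \sqrt{35722}$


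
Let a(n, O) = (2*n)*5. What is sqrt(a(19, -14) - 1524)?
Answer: I*sqrt(1334) ≈ 36.524*I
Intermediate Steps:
a(n, O) = 10*n
sqrt(a(19, -14) - 1524) = sqrt(10*19 - 1524) = sqrt(190 - 1524) = sqrt(-1334) = I*sqrt(1334)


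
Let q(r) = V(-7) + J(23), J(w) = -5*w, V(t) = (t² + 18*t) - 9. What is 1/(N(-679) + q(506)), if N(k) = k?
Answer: -1/880 ≈ -0.0011364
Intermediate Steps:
V(t) = -9 + t² + 18*t
q(r) = -201 (q(r) = (-9 + (-7)² + 18*(-7)) - 5*23 = (-9 + 49 - 126) - 115 = -86 - 115 = -201)
1/(N(-679) + q(506)) = 1/(-679 - 201) = 1/(-880) = -1/880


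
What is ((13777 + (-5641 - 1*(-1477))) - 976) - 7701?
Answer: 936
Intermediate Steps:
((13777 + (-5641 - 1*(-1477))) - 976) - 7701 = ((13777 + (-5641 + 1477)) - 976) - 7701 = ((13777 - 4164) - 976) - 7701 = (9613 - 976) - 7701 = 8637 - 7701 = 936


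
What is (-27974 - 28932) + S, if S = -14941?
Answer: -71847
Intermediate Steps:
(-27974 - 28932) + S = (-27974 - 28932) - 14941 = -56906 - 14941 = -71847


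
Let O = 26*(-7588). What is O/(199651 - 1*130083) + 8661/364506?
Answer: -1485627735/528290696 ≈ -2.8121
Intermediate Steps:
O = -197288
O/(199651 - 1*130083) + 8661/364506 = -197288/(199651 - 1*130083) + 8661/364506 = -197288/(199651 - 130083) + 8661*(1/364506) = -197288/69568 + 2887/121502 = -197288*1/69568 + 2887/121502 = -24661/8696 + 2887/121502 = -1485627735/528290696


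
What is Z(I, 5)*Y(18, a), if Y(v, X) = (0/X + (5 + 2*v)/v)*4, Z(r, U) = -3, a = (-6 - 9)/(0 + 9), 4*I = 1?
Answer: -82/3 ≈ -27.333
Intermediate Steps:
I = ¼ (I = (¼)*1 = ¼ ≈ 0.25000)
a = -5/3 (a = -15/9 = -15*⅑ = -5/3 ≈ -1.6667)
Y(v, X) = 4*(5 + 2*v)/v (Y(v, X) = (0 + (5 + 2*v)/v)*4 = ((5 + 2*v)/v)*4 = 4*(5 + 2*v)/v)
Z(I, 5)*Y(18, a) = -3*(8 + 20/18) = -3*(8 + 20*(1/18)) = -3*(8 + 10/9) = -3*82/9 = -82/3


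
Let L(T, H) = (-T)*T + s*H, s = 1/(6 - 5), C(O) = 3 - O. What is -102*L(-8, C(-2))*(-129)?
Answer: -776322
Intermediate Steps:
s = 1 (s = 1/1 = 1)
L(T, H) = H - T² (L(T, H) = (-T)*T + 1*H = -T² + H = H - T²)
-102*L(-8, C(-2))*(-129) = -102*((3 - 1*(-2)) - 1*(-8)²)*(-129) = -102*((3 + 2) - 1*64)*(-129) = -102*(5 - 64)*(-129) = -102*(-59)*(-129) = 6018*(-129) = -776322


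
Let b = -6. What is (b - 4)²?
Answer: 100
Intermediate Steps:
(b - 4)² = (-6 - 4)² = (-10)² = 100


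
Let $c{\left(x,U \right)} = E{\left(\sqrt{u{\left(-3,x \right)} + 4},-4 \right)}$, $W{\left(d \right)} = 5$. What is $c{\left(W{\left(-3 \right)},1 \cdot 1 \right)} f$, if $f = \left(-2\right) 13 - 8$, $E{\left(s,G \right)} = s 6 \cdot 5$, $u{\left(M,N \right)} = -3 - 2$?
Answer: $- 1020 i \approx - 1020.0 i$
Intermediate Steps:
$u{\left(M,N \right)} = -5$ ($u{\left(M,N \right)} = -3 - 2 = -5$)
$E{\left(s,G \right)} = 30 s$ ($E{\left(s,G \right)} = 6 s 5 = 30 s$)
$c{\left(x,U \right)} = 30 i$ ($c{\left(x,U \right)} = 30 \sqrt{-5 + 4} = 30 \sqrt{-1} = 30 i$)
$f = -34$ ($f = -26 - 8 = -34$)
$c{\left(W{\left(-3 \right)},1 \cdot 1 \right)} f = 30 i \left(-34\right) = - 1020 i$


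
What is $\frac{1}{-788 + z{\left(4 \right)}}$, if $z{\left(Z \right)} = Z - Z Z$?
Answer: $- \frac{1}{800} \approx -0.00125$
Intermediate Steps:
$z{\left(Z \right)} = Z - Z^{2}$
$\frac{1}{-788 + z{\left(4 \right)}} = \frac{1}{-788 + 4 \left(1 - 4\right)} = \frac{1}{-788 + 4 \left(-3\right)} = \frac{1}{-788 - 12} = \frac{1}{-800} = - \frac{1}{800}$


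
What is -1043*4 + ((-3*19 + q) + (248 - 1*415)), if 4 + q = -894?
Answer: -5294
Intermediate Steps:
q = -898 (q = -4 - 894 = -898)
-1043*4 + ((-3*19 + q) + (248 - 1*415)) = -1043*4 + ((-3*19 - 898) + (248 - 1*415)) = -4172 + ((-57 - 898) + (248 - 415)) = -4172 + (-955 - 167) = -4172 - 1122 = -5294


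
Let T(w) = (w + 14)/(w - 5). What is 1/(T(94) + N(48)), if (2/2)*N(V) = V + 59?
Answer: 89/9631 ≈ 0.0092410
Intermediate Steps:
N(V) = 59 + V (N(V) = V + 59 = 59 + V)
T(w) = (14 + w)/(-5 + w)
1/(T(94) + N(48)) = 1/((14 + 94)/(-5 + 94) + (59 + 48)) = 1/(108/89 + 107) = 1/(9631/89) = 89/9631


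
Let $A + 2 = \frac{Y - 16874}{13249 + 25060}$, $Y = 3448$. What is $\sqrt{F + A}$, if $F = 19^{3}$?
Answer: $\frac{71 \sqrt{1996167063}}{38309} \approx 82.805$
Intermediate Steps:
$F = 6859$
$A = - \frac{90044}{38309}$ ($A = -2 + \frac{3448 - 16874}{13249 + 25060} = -2 - \frac{13426}{38309} = - \frac{90044}{38309} \approx -2.3505$)
$\sqrt{F + A} = \sqrt{6859 - \frac{90044}{38309}} = \sqrt{\frac{262671387}{38309}} = \frac{71 \sqrt{1996167063}}{38309}$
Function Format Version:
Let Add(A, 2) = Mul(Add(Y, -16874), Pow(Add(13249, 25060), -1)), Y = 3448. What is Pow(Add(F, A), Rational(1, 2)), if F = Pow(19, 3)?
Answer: Mul(Rational(71, 38309), Pow(1996167063, Rational(1, 2))) ≈ 82.805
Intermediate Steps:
F = 6859
A = Rational(-90044, 38309) (A = Add(-2, Mul(Add(3448, -16874), Pow(Add(13249, 25060), -1))) = Add(-2, Mul(-13426, Pow(38309, -1))) = Add(-2, Mul(-13426, Rational(1, 38309))) = Add(-2, Rational(-13426, 38309)) = Rational(-90044, 38309) ≈ -2.3505)
Pow(Add(F, A), Rational(1, 2)) = Pow(Add(6859, Rational(-90044, 38309)), Rational(1, 2)) = Pow(Rational(262671387, 38309), Rational(1, 2)) = Mul(Rational(71, 38309), Pow(1996167063, Rational(1, 2)))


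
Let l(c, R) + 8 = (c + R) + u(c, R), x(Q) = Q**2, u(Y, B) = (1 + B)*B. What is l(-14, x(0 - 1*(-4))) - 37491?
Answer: -37225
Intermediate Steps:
u(Y, B) = B*(1 + B)
l(c, R) = -8 + R + c + R*(1 + R) (l(c, R) = -8 + ((c + R) + R*(1 + R)) = -8 + ((R + c) + R*(1 + R)) = -8 + (R + c + R*(1 + R)) = -8 + R + c + R*(1 + R))
l(-14, x(0 - 1*(-4))) - 37491 = (-8 + (0 - 1*(-4))**2 - 14 + (0 - 1*(-4))**2*(1 + (0 - 1*(-4))**2)) - 37491 = (-8 + (0 + 4)**2 - 14 + (0 + 4)**2*(1 + (0 + 4)**2)) - 37491 = (-8 + 4**2 - 14 + 4**2*(1 + 4**2)) - 37491 = (-8 + 16 - 14 + 16*(1 + 16)) - 37491 = (-8 + 16 - 14 + 16*17) - 37491 = (-8 + 16 - 14 + 272) - 37491 = 266 - 37491 = -37225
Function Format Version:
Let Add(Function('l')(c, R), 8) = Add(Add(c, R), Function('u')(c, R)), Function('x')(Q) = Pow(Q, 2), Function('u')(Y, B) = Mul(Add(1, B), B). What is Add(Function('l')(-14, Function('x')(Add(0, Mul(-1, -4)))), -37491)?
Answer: -37225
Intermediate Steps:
Function('u')(Y, B) = Mul(B, Add(1, B))
Function('l')(c, R) = Add(-8, R, c, Mul(R, Add(1, R))) (Function('l')(c, R) = Add(-8, Add(Add(c, R), Mul(R, Add(1, R)))) = Add(-8, Add(Add(R, c), Mul(R, Add(1, R)))) = Add(-8, Add(R, c, Mul(R, Add(1, R)))) = Add(-8, R, c, Mul(R, Add(1, R))))
Add(Function('l')(-14, Function('x')(Add(0, Mul(-1, -4)))), -37491) = Add(Add(-8, Pow(Add(0, Mul(-1, -4)), 2), -14, Mul(Pow(Add(0, Mul(-1, -4)), 2), Add(1, Pow(Add(0, Mul(-1, -4)), 2)))), -37491) = Add(Add(-8, Pow(Add(0, 4), 2), -14, Mul(Pow(Add(0, 4), 2), Add(1, Pow(Add(0, 4), 2)))), -37491) = Add(Add(-8, Pow(4, 2), -14, Mul(Pow(4, 2), Add(1, Pow(4, 2)))), -37491) = Add(Add(-8, 16, -14, Mul(16, Add(1, 16))), -37491) = Add(Add(-8, 16, -14, Mul(16, 17)), -37491) = Add(Add(-8, 16, -14, 272), -37491) = Add(266, -37491) = -37225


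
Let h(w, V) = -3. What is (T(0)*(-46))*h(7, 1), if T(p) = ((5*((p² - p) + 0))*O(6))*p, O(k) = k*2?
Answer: 0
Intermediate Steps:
O(k) = 2*k
T(p) = p*(-60*p + 60*p²) (T(p) = ((5*((p² - p) + 0))*(2*6))*p = ((5*(p² - p))*12)*p = ((-5*p + 5*p²)*12)*p = (-60*p + 60*p²)*p = p*(-60*p + 60*p²))
(T(0)*(-46))*h(7, 1) = ((60*0²*(-1 + 0))*(-46))*(-3) = ((60*0*(-1))*(-46))*(-3) = (0*(-46))*(-3) = 0*(-3) = 0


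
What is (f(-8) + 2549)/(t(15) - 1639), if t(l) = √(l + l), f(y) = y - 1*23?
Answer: -4127002/2686291 - 2518*√30/2686291 ≈ -1.5415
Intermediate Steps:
f(y) = -23 + y (f(y) = y - 23 = -23 + y)
t(l) = √2*√l (t(l) = √(2*l) = √2*√l)
(f(-8) + 2549)/(t(15) - 1639) = ((-23 - 8) + 2549)/(√2*√15 - 1639) = (-31 + 2549)/(√30 - 1639) = 2518/(-1639 + √30)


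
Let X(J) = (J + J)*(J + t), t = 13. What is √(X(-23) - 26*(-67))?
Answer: √2202 ≈ 46.925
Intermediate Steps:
X(J) = 2*J*(13 + J) (X(J) = (J + J)*(J + 13) = (2*J)*(13 + J) = 2*J*(13 + J))
√(X(-23) - 26*(-67)) = √(2*(-23)*(13 - 23) - 26*(-67)) = √(2*(-23)*(-10) + 1742) = √(460 + 1742) = √2202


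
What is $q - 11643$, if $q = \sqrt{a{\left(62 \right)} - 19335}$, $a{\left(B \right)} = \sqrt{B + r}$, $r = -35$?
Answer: $-11643 + i \sqrt{19335 - 3 \sqrt{3}} \approx -11643.0 + 139.03 i$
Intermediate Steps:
$a{\left(B \right)} = \sqrt{-35 + B}$ ($a{\left(B \right)} = \sqrt{B - 35} = \sqrt{-35 + B}$)
$q = \sqrt{-19335 + 3 \sqrt{3}}$ ($q = \sqrt{\sqrt{-35 + 62} - 19335} = \sqrt{\sqrt{27} - 19335} = \sqrt{3 \sqrt{3} - 19335} = \sqrt{-19335 + 3 \sqrt{3}} \approx 139.03 i$)
$q - 11643 = \sqrt{-19335 + 3 \sqrt{3}} - 11643 = -11643 + \sqrt{-19335 + 3 \sqrt{3}}$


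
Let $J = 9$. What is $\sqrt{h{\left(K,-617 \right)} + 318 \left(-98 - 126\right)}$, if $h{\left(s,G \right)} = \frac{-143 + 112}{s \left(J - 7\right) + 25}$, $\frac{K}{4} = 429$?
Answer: $\frac{13 i \sqrt{5037177415}}{3457} \approx 266.89 i$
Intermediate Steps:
$K = 1716$ ($K = 4 \cdot 429 = 1716$)
$h{\left(s,G \right)} = - \frac{31}{25 + 2 s}$ ($h{\left(s,G \right)} = \frac{-143 + 112}{s \left(9 - 7\right) + 25} = - \frac{31}{s 2 + 25} = - \frac{31}{2 s + 25} = - \frac{31}{25 + 2 s}$)
$\sqrt{h{\left(K,-617 \right)} + 318 \left(-98 - 126\right)} = \sqrt{- \frac{31}{25 + 2 \cdot 1716} + 318 \left(-98 - 126\right)} = \sqrt{- \frac{31}{25 + 3432} + 318 \left(-224\right)} = \sqrt{- \frac{31}{3457} - 71232} = \sqrt{- \frac{246249055}{3457}} = \frac{13 i \sqrt{5037177415}}{3457}$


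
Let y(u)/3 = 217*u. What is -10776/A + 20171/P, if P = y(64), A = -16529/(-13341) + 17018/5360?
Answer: -239541513196103/98138177088 ≈ -2440.9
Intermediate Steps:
y(u) = 651*u (y(u) = 3*(217*u) = 651*u)
A = 2355467/533640 (A = -16529*(-1/13341) + 17018*(1/5360) = 16529/13341 + 127/40 = 2355467/533640 ≈ 4.4140)
P = 41664 (P = 651*64 = 41664)
-10776/A + 20171/P = -10776/2355467/533640 + 20171/41664 = -10776*533640/2355467 + 20171*(1/41664) = -5750504640/2355467 + 20171/41664 = -239541513196103/98138177088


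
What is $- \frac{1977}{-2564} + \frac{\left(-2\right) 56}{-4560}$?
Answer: $\frac{581393}{730740} \approx 0.79562$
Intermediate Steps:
$- \frac{1977}{-2564} + \frac{\left(-2\right) 56}{-4560} = \left(-1977\right) \left(- \frac{1}{2564}\right) - - \frac{7}{285} = \frac{1977}{2564} + \frac{7}{285} = \frac{581393}{730740}$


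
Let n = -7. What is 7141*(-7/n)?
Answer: 7141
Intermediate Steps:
7141*(-7/n) = 7141*(-7/(-7)) = 7141*(-7*(-⅐)) = 7141*1 = 7141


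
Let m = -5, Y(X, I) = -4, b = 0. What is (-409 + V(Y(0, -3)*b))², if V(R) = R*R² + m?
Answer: 171396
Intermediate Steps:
V(R) = -5 + R³ (V(R) = R*R² - 5 = R³ - 5 = -5 + R³)
(-409 + V(Y(0, -3)*b))² = (-409 + (-5 + (-4*0)³))² = (-409 + (-5 + 0³))² = (-409 + (-5 + 0))² = (-409 - 5)² = (-414)² = 171396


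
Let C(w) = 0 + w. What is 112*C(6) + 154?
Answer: 826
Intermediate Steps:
C(w) = w
112*C(6) + 154 = 112*6 + 154 = 672 + 154 = 826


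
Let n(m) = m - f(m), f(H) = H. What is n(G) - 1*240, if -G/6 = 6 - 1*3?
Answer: -240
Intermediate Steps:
G = -18 (G = -6*(6 - 1*3) = -6*(6 - 3) = -6*3 = -18)
n(m) = 0 (n(m) = m - m = 0)
n(G) - 1*240 = 0 - 1*240 = 0 - 240 = -240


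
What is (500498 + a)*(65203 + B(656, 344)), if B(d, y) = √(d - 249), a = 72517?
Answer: 37362297045 + 573015*√407 ≈ 3.7374e+10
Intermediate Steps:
B(d, y) = √(-249 + d)
(500498 + a)*(65203 + B(656, 344)) = (500498 + 72517)*(65203 + √(-249 + 656)) = 573015*(65203 + √407) = 37362297045 + 573015*√407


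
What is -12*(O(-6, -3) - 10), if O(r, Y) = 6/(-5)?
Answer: 672/5 ≈ 134.40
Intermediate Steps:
O(r, Y) = -6/5 (O(r, Y) = 6*(-1/5) = -6/5)
-12*(O(-6, -3) - 10) = -12*(-6/5 - 10) = -12*(-56/5) = 672/5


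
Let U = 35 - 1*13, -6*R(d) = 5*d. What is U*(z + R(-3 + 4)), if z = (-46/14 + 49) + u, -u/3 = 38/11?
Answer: 15947/21 ≈ 759.38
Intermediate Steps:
u = -114/11 ≈ -10.364
R(d) = -5*d/6
U = 22 (U = 35 - 13 = 22)
z = 2722/77 (z = (-46/14 + 49) - 114/11 = (-46*1/14 + 49) - 114/11 = (-23/7 + 49) - 114/11 = 320/7 - 114/11 = 2722/77 ≈ 35.351)
U*(z + R(-3 + 4)) = 22*(2722/77 - 5*(-3 + 4)/6) = 22*(2722/77 - ⅚*1) = 22*(2722/77 - ⅚) = 22*(15947/462) = 15947/21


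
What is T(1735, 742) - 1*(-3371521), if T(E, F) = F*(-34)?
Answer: 3346293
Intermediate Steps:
T(E, F) = -34*F
T(1735, 742) - 1*(-3371521) = -34*742 - 1*(-3371521) = -25228 + 3371521 = 3346293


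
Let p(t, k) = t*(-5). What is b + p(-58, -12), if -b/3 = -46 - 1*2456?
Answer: 7796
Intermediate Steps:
b = 7506 (b = -3*(-46 - 1*2456) = -3*(-46 - 2456) = -3*(-2502) = 7506)
p(t, k) = -5*t
b + p(-58, -12) = 7506 - 5*(-58) = 7506 + 290 = 7796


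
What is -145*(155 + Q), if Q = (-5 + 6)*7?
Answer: -23490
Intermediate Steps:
Q = 7 (Q = 1*7 = 7)
-145*(155 + Q) = -145*(155 + 7) = -145*162 = -23490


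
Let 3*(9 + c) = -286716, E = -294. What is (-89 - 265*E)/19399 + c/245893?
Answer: 17281463334/4770078307 ≈ 3.6229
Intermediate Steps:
c = -95581 (c = -9 + (⅓)*(-286716) = -9 - 95572 = -95581)
(-89 - 265*E)/19399 + c/245893 = (-89 - 265*(-294))/19399 - 95581/245893 = (-89 + 77910)*(1/19399) - 95581*1/245893 = 77821*(1/19399) - 95581/245893 = 77821/19399 - 95581/245893 = 17281463334/4770078307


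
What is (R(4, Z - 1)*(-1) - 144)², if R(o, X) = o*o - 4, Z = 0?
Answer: 24336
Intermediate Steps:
R(o, X) = -4 + o² (R(o, X) = o² - 4 = -4 + o²)
(R(4, Z - 1)*(-1) - 144)² = ((-4 + 4²)*(-1) - 144)² = ((-4 + 16)*(-1) - 144)² = (12*(-1) - 144)² = (-12 - 144)² = (-156)² = 24336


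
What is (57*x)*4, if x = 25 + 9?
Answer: 7752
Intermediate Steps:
x = 34
(57*x)*4 = (57*34)*4 = 1938*4 = 7752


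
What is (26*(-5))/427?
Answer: -130/427 ≈ -0.30445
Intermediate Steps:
(26*(-5))/427 = -130*1/427 = -130/427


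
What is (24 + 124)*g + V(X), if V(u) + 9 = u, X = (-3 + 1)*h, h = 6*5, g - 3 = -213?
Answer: -31149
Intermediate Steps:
g = -210 (g = 3 - 213 = -210)
h = 30
X = -60 (X = (-3 + 1)*30 = -2*30 = -60)
V(u) = -9 + u
(24 + 124)*g + V(X) = (24 + 124)*(-210) + (-9 - 60) = 148*(-210) - 69 = -31080 - 69 = -31149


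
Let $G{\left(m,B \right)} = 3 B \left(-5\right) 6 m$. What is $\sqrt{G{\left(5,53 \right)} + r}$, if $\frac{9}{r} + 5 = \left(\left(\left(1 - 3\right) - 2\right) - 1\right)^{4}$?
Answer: $\frac{3 i \sqrt{254664845}}{310} \approx 154.43 i$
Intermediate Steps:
$G{\left(m,B \right)} = - 90 B m$ ($G{\left(m,B \right)} = 3 - 5 B 6 m = 3 \left(- 30 B\right) m = - 90 B m$)
$r = \frac{9}{620}$ ($r = \frac{9}{-5 + \left(\left(\left(1 - 3\right) - 2\right) - 1\right)^{4}} = \frac{9}{-5 + \left(\left(-2 - 2\right) - 1\right)^{4}} = \frac{9}{-5 + \left(-4 - 1\right)^{4}} = \frac{9}{-5 + \left(-5\right)^{4}} = \frac{9}{-5 + 625} = \frac{9}{620} \approx 0.014516$)
$\sqrt{G{\left(5,53 \right)} + r} = \sqrt{\left(-90\right) 53 \cdot 5 + \frac{9}{620}} = \sqrt{-23850 + \frac{9}{620}} = \sqrt{- \frac{14786991}{620}} = \frac{3 i \sqrt{254664845}}{310}$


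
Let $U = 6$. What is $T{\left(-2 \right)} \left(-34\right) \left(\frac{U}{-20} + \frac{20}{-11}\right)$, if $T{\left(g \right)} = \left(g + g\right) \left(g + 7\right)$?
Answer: $- \frac{15844}{11} \approx -1440.4$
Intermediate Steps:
$T{\left(g \right)} = 2 g \left(7 + g\right)$
$T{\left(-2 \right)} \left(-34\right) \left(\frac{U}{-20} + \frac{20}{-11}\right) = 2 \left(-2\right) \left(7 - 2\right) \left(-34\right) \left(\frac{6}{-20} + \frac{20}{-11}\right) = 2 \left(-2\right) 5 \left(-34\right) \left(6 \left(- \frac{1}{20}\right) + 20 \left(- \frac{1}{11}\right)\right) = \left(-20\right) \left(-34\right) \left(- \frac{3}{10} - \frac{20}{11}\right) = 680 \left(- \frac{233}{110}\right) = - \frac{15844}{11}$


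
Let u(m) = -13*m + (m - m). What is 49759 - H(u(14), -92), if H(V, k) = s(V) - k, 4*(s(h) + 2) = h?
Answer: 99429/2 ≈ 49715.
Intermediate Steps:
s(h) = -2 + h/4
u(m) = -13*m (u(m) = -13*m + 0 = -13*m)
H(V, k) = -2 - k + V/4 (H(V, k) = (-2 + V/4) - k = -2 - k + V/4)
49759 - H(u(14), -92) = 49759 - (-2 - 1*(-92) + (-13*14)/4) = 49759 - (-2 + 92 + (¼)*(-182)) = 49759 - (-2 + 92 - 91/2) = 49759 - 1*89/2 = 49759 - 89/2 = 99429/2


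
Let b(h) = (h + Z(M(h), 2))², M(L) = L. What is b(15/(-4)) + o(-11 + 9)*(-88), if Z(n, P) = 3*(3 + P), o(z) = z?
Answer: 4841/16 ≈ 302.56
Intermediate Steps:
Z(n, P) = 9 + 3*P
b(h) = (15 + h)² (b(h) = (h + (9 + 3*2))² = (h + (9 + 6))² = (h + 15)² = (15 + h)²)
b(15/(-4)) + o(-11 + 9)*(-88) = (15 + 15/(-4))² + (-11 + 9)*(-88) = (15 + 15*(-¼))² - 2*(-88) = (15 - 15/4)² + 176 = (45/4)² + 176 = 2025/16 + 176 = 4841/16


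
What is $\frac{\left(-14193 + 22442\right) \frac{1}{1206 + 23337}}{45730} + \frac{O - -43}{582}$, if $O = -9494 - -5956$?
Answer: $- \frac{326884442261}{54434042415} \approx -6.0051$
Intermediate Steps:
$O = -3538$ ($O = -9494 + 5956 = -3538$)
$\frac{\left(-14193 + 22442\right) \frac{1}{1206 + 23337}}{45730} + \frac{O - -43}{582} = \frac{\left(-14193 + 22442\right) \frac{1}{1206 + 23337}}{45730} + \frac{-3538 - -43}{582} = \frac{8249}{24543} \cdot \frac{1}{45730} + \left(-3538 + \left(-15 + 58\right)\right) \frac{1}{582} = 8249 \cdot \frac{1}{24543} \cdot \frac{1}{45730} + \left(-3538 + 43\right) \frac{1}{582} = \frac{8249}{24543} \cdot \frac{1}{45730} - \frac{1165}{194} = \frac{8249}{1122351390} - \frac{1165}{194} = - \frac{326884442261}{54434042415}$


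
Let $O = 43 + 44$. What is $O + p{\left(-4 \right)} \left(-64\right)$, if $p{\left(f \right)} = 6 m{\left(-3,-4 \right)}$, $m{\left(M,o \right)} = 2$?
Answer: $-681$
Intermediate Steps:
$O = 87$
$p{\left(f \right)} = 12$ ($p{\left(f \right)} = 6 \cdot 2 = 12$)
$O + p{\left(-4 \right)} \left(-64\right) = 87 + 12 \left(-64\right) = 87 - 768 = -681$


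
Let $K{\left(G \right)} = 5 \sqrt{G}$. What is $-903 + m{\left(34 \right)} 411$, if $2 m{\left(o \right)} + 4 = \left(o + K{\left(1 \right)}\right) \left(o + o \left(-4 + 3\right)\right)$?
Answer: $-1725$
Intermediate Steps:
$m{\left(o \right)} = -2$ ($m{\left(o \right)} = -2 + \frac{\left(o + 5 \sqrt{1}\right) \left(o + o \left(-4 + 3\right)\right)}{2} = -2 + \frac{\left(o + 5 \cdot 1\right) \left(o + o \left(-1\right)\right)}{2} = -2 + \frac{\left(o + 5\right) \left(o - o\right)}{2} = -2 + \frac{\left(5 + o\right) 0}{2} = -2 + \frac{1}{2} \cdot 0 = -2 + 0 = -2$)
$-903 + m{\left(34 \right)} 411 = -903 - 822 = -1725$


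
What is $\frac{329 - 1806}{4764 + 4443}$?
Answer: $- \frac{1477}{9207} \approx -0.16042$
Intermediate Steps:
$\frac{329 - 1806}{4764 + 4443} = - \frac{1477}{9207}$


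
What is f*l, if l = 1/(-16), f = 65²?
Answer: -4225/16 ≈ -264.06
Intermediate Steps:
f = 4225
l = -1/16 ≈ -0.062500
f*l = 4225*(-1/16) = -4225/16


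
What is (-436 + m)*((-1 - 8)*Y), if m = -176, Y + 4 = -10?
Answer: -77112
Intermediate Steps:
Y = -14 (Y = -4 - 10 = -14)
(-436 + m)*((-1 - 8)*Y) = (-436 - 176)*((-1 - 8)*(-14)) = -(-5508)*(-14) = -612*126 = -77112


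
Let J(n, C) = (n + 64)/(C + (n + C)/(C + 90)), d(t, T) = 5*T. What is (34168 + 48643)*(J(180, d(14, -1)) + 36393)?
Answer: 75171768061/25 ≈ 3.0069e+9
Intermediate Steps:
J(n, C) = (64 + n)/(C + (C + n)/(90 + C))
(34168 + 48643)*(J(180, d(14, -1)) + 36393) = (34168 + 48643)*((5760 + 64*(5*(-1)) + 90*180 + (5*(-1))*180)/(180 + (5*(-1))**2 + 91*(5*(-1))) + 36393) = 82811*((5760 + 64*(-5) + 16200 - 5*180)/(180 + (-5)**2 + 91*(-5)) + 36393) = 82811*((5760 - 320 + 16200 - 900)/(180 + 25 - 455) + 36393) = 82811*(20740/(-250) + 36393) = 82811*(-1/250*20740 + 36393) = 82811*(-2074/25 + 36393) = 82811*(907751/25) = 75171768061/25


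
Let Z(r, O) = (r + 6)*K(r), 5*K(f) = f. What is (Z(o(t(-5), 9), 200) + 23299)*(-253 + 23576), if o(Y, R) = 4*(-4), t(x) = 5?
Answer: 544148913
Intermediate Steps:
o(Y, R) = -16
K(f) = f/5
Z(r, O) = r*(6 + r)/5 (Z(r, O) = (r + 6)*(r/5) = (6 + r)*(r/5) = r*(6 + r)/5)
(Z(o(t(-5), 9), 200) + 23299)*(-253 + 23576) = ((⅕)*(-16)*(6 - 16) + 23299)*(-253 + 23576) = ((⅕)*(-16)*(-10) + 23299)*23323 = (32 + 23299)*23323 = 23331*23323 = 544148913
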